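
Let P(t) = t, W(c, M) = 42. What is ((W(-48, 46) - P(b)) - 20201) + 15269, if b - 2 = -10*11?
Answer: -4782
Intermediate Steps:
b = -108 (b = 2 - 10*11 = 2 - 110 = -108)
((W(-48, 46) - P(b)) - 20201) + 15269 = ((42 - 1*(-108)) - 20201) + 15269 = ((42 + 108) - 20201) + 15269 = (150 - 20201) + 15269 = -20051 + 15269 = -4782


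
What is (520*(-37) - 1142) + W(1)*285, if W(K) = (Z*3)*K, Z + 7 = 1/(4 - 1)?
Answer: -26082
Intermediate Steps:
Z = -20/3 (Z = -7 + 1/(4 - 1) = -7 + 1/3 = -20/3 ≈ -6.6667)
W(K) = -20*K (W(K) = (-20/3*3)*K = -20*K)
(520*(-37) - 1142) + W(1)*285 = (520*(-37) - 1142) - 20*1*285 = (-19240 - 1142) - 20*285 = -20382 - 5700 = -26082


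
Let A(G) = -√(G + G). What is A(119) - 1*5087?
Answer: -5087 - √238 ≈ -5102.4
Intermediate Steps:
A(G) = -√2*√G (A(G) = -√(2*G) = -√2*√G)
A(119) - 1*5087 = -√2*√119 - 1*5087 = -√238 - 5087 = -5087 - √238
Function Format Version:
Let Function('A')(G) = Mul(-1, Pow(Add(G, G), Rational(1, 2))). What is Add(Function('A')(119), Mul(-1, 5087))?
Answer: Add(-5087, Mul(-1, Pow(238, Rational(1, 2)))) ≈ -5102.4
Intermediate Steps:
Function('A')(G) = Mul(-1, Pow(2, Rational(1, 2)), Pow(G, Rational(1, 2))) (Function('A')(G) = Mul(-1, Pow(Mul(2, G), Rational(1, 2))) = Mul(-1, Mul(Pow(2, Rational(1, 2)), Pow(G, Rational(1, 2)))) = Mul(-1, Pow(2, Rational(1, 2)), Pow(G, Rational(1, 2))))
Add(Function('A')(119), Mul(-1, 5087)) = Add(Mul(-1, Pow(2, Rational(1, 2)), Pow(119, Rational(1, 2))), Mul(-1, 5087)) = Add(Mul(-1, Pow(238, Rational(1, 2))), -5087) = Add(-5087, Mul(-1, Pow(238, Rational(1, 2))))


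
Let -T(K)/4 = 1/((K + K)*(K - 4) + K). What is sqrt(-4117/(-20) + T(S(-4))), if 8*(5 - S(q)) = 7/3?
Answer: sqrt(220679226065)/32770 ≈ 14.335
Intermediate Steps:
S(q) = 113/24 (S(q) = 5 - 7/(8*3) = 5 - 1/8*7/3 = 5 - 7/24 = 113/24)
T(K) = -4/(K + 2*K*(-4 + K)) (T(K) = -4/((K + K)*(K - 4) + K) = -4/((2*K)*(-4 + K) + K) = -4/(2*K*(-4 + K) + K) = -4/(K + 2*K*(-4 + K)))
sqrt(-4117/(-20) + T(S(-4))) = sqrt(-4117/(-20) - 4/(113/24*(-7 + 2*(113/24)))) = sqrt(-4117*(-1/20) - 4*24/113/(-7 + 113/12)) = sqrt(4117/20 - 4*24/113/29/12) = sqrt(4117/20 - 4*24/113*12/29) = sqrt(4117/20 - 1152/3277) = sqrt(13468369/65540) = sqrt(220679226065)/32770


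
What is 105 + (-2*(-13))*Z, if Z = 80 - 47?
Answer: 963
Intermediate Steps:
Z = 33
105 + (-2*(-13))*Z = 105 - 2*(-13)*33 = 105 + 26*33 = 105 + 858 = 963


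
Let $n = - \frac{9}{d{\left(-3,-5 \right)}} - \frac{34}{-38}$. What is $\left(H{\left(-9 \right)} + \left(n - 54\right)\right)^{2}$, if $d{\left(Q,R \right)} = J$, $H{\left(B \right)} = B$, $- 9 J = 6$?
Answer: $\frac{3411409}{1444} \approx 2362.5$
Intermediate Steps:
$J = - \frac{2}{3}$ ($J = \left(- \frac{1}{9}\right) 6 = - \frac{2}{3} \approx -0.66667$)
$d{\left(Q,R \right)} = - \frac{2}{3}$
$n = \frac{547}{38}$ ($n = - \frac{9}{- \frac{2}{3}} - \frac{34}{-38} = \left(-9\right) \left(- \frac{3}{2}\right) - - \frac{17}{19} = \frac{27}{2} + \frac{17}{19} = \frac{547}{38} \approx 14.395$)
$\left(H{\left(-9 \right)} + \left(n - 54\right)\right)^{2} = \left(-9 + \left(\frac{547}{38} - 54\right)\right)^{2} = \left(-9 - \frac{1505}{38}\right)^{2} = \left(- \frac{1847}{38}\right)^{2} = \frac{3411409}{1444}$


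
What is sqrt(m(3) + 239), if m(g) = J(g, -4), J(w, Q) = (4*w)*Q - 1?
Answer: sqrt(190) ≈ 13.784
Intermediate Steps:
J(w, Q) = -1 + 4*Q*w (J(w, Q) = 4*Q*w - 1 = -1 + 4*Q*w)
m(g) = -1 - 16*g (m(g) = -1 + 4*(-4)*g = -1 - 16*g)
sqrt(m(3) + 239) = sqrt((-1 - 16*3) + 239) = sqrt((-1 - 48) + 239) = sqrt(-49 + 239) = sqrt(190)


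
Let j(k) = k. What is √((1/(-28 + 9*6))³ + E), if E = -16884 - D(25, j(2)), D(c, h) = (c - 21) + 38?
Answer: 5*I*√309391030/676 ≈ 130.1*I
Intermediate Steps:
D(c, h) = 17 + c (D(c, h) = (-21 + c) + 38 = 17 + c)
E = -16926 (E = -16884 - (17 + 25) = -16884 - 1*42 = -16884 - 42 = -16926)
√((1/(-28 + 9*6))³ + E) = √((1/(-28 + 9*6))³ - 16926) = √((1/(-28 + 54))³ - 16926) = √((1/26)³ - 16926) = √(1/17576 - 16926) = √(-297491375/17576) = 5*I*√309391030/676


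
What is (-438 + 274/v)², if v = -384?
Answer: 7095198289/36864 ≈ 1.9247e+5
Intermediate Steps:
(-438 + 274/v)² = (-438 + 274/(-384))² = (-438 + 274*(-1/384))² = (-438 - 137/192)² = (-84233/192)² = 7095198289/36864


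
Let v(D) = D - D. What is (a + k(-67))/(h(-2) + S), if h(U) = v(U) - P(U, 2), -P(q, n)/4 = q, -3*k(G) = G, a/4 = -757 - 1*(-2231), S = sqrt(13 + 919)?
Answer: 35510/651 + 17755*sqrt(233)/1302 ≈ 262.70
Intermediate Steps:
S = 2*sqrt(233) (S = sqrt(932) = 2*sqrt(233) ≈ 30.529)
a = 5896 (a = 4*(-757 - 1*(-2231)) = 4*(-757 + 2231) = 4*1474 = 5896)
k(G) = -G/3
v(D) = 0
P(q, n) = -4*q
h(U) = 4*U (h(U) = 0 - (-4)*U = 0 + 4*U = 4*U)
(a + k(-67))/(h(-2) + S) = (5896 - 1/3*(-67))/(4*(-2) + 2*sqrt(233)) = (5896 + 67/3)/(-8 + 2*sqrt(233)) = 17755/(3*(-8 + 2*sqrt(233)))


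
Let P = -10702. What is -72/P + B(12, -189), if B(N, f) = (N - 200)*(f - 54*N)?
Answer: 842011992/5351 ≈ 1.5736e+5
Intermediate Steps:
B(N, f) = (-200 + N)*(f - 54*N)
-72/P + B(12, -189) = -72/(-10702) + (-200*(-189) - 54*12**2 + 10800*12 + 12*(-189)) = -72*(-1/10702) + (37800 - 54*144 + 129600 - 2268) = 36/5351 + (37800 - 7776 + 129600 - 2268) = 36/5351 + 157356 = 842011992/5351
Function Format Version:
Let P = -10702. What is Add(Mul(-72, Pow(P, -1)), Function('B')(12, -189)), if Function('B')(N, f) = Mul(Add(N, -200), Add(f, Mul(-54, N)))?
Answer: Rational(842011992, 5351) ≈ 1.5736e+5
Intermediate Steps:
Function('B')(N, f) = Mul(Add(-200, N), Add(f, Mul(-54, N)))
Add(Mul(-72, Pow(P, -1)), Function('B')(12, -189)) = Add(Mul(-72, Pow(-10702, -1)), Add(Mul(-200, -189), Mul(-54, Pow(12, 2)), Mul(10800, 12), Mul(12, -189))) = Add(Mul(-72, Rational(-1, 10702)), Add(37800, Mul(-54, 144), 129600, -2268)) = Add(Rational(36, 5351), Add(37800, -7776, 129600, -2268)) = Add(Rational(36, 5351), 157356) = Rational(842011992, 5351)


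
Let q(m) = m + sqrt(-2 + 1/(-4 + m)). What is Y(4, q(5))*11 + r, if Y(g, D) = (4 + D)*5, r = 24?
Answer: 519 + 55*I ≈ 519.0 + 55.0*I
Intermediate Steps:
Y(g, D) = 20 + 5*D
Y(4, q(5))*11 + r = (20 + 5*(5 + sqrt((9 - 2*5)/(-4 + 5))))*11 + 24 = (20 + 5*(5 + sqrt((9 - 10)/1)))*11 + 24 = (20 + 5*(5 + sqrt(1*(-1))))*11 + 24 = (20 + 5*(5 + sqrt(-1)))*11 + 24 = (20 + 5*(5 + I))*11 + 24 = (20 + (25 + 5*I))*11 + 24 = (45 + 5*I)*11 + 24 = (495 + 55*I) + 24 = 519 + 55*I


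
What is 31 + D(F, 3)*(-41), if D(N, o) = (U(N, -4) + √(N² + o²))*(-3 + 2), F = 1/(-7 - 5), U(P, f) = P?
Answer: 331/12 + 41*√1297/12 ≈ 150.63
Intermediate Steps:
F = -1/12 (F = 1/(-12) = -1/12 ≈ -0.083333)
D(N, o) = -N - √(N² + o²) (D(N, o) = (N + √(N² + o²))*(-3 + 2) = (N + √(N² + o²))*(-1) = -N - √(N² + o²))
31 + D(F, 3)*(-41) = 31 + (-1*(-1/12) - √((-1/12)² + 3²))*(-41) = 31 + (1/12 - √(1/144 + 9))*(-41) = 31 + (1/12 - √(1297/144))*(-41) = 31 + (1/12 - √1297/12)*(-41) = 31 + (-41/12 + 41*√1297/12) = 331/12 + 41*√1297/12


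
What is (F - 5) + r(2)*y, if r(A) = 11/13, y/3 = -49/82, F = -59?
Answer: -69841/1066 ≈ -65.517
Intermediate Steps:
y = -147/82 (y = 3*(-49/82) = -147/82 ≈ -1.7927)
r(A) = 11/13 (r(A) = 11*(1/13) = 11/13)
(F - 5) + r(2)*y = (-59 - 5) + (11/13)*(-147/82) = -64 - 1617/1066 = -69841/1066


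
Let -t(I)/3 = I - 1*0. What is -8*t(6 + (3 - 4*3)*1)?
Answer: -72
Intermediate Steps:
t(I) = -3*I (t(I) = -3*(I - 1*0) = -3*(I + 0) = -3*I)
-8*t(6 + (3 - 4*3)*1) = -(-24)*(6 + (3 - 4*3)*1) = -(-24)*(6 + (3 - 12)*1) = -(-24)*(6 - 9*1) = -(-24)*(6 - 9) = -(-24)*(-3) = -8*9 = -72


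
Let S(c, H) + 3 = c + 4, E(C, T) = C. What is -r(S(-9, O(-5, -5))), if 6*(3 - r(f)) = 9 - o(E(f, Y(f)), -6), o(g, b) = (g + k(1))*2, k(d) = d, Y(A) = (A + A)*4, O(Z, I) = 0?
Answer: 5/6 ≈ 0.83333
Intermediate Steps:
Y(A) = 8*A (Y(A) = (2*A)*4 = 8*A)
o(g, b) = 2 + 2*g (o(g, b) = (g + 1)*2 = (1 + g)*2 = 2 + 2*g)
S(c, H) = 1 + c (S(c, H) = -3 + (c + 4) = -3 + (4 + c) = 1 + c)
r(f) = 11/6 + f/3 (r(f) = 3 - (9 - (2 + 2*f))/6 = 3 - (9 + (-2 - 2*f))/6 = 3 - (7 - 2*f)/6 = 3 + (-7/6 + f/3) = 11/6 + f/3)
-r(S(-9, O(-5, -5))) = -(11/6 + (1 - 9)/3) = -(11/6 + (1/3)*(-8)) = -(11/6 - 8/3) = -1*(-5/6) = 5/6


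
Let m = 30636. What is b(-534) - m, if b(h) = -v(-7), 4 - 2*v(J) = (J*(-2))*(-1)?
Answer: -30645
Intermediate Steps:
v(J) = 2 - J (v(J) = 2 - J*(-2)*(-1)/2 = 2 - (-2*J)*(-1)/2 = 2 - J)
b(h) = -9 (b(h) = -(2 - 1*(-7)) = -(2 + 7) = -1*9 = -9)
b(-534) - m = -9 - 1*30636 = -9 - 30636 = -30645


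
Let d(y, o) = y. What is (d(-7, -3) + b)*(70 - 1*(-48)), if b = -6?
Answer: -1534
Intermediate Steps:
(d(-7, -3) + b)*(70 - 1*(-48)) = (-7 - 6)*(70 - 1*(-48)) = -13*(70 + 48) = -13*118 = -1534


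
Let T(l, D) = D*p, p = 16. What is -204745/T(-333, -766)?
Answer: 204745/12256 ≈ 16.706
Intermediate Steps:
T(l, D) = 16*D (T(l, D) = D*16 = 16*D)
-204745/T(-333, -766) = -204745/(16*(-766)) = -204745/(-12256) = -204745*(-1/12256) = 204745/12256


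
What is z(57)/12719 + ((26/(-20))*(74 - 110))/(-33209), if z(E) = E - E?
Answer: -234/166045 ≈ -0.0014093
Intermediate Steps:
z(E) = 0
z(57)/12719 + ((26/(-20))*(74 - 110))/(-33209) = 0/12719 + ((26/(-20))*(74 - 110))/(-33209) = 0*(1/12719) + ((26*(-1/20))*(-36))*(-1/33209) = 0 - 13/10*(-36)*(-1/33209) = 0 + (234/5)*(-1/33209) = 0 - 234/166045 = -234/166045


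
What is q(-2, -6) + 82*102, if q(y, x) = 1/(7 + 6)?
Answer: 108733/13 ≈ 8364.1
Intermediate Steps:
q(y, x) = 1/13
q(-2, -6) + 82*102 = 1/13 + 82*102 = 1/13 + 8364 = 108733/13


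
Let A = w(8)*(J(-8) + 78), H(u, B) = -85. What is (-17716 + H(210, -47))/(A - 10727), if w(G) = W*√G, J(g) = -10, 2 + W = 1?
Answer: 11232431/6766561 - 142408*√2/6766561 ≈ 1.6302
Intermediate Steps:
W = -1 (W = -2 + 1 = -1)
w(G) = -√G
A = -136*√2 (A = (-√8)*(-10 + 78) = -2*√2*68 = -136*√2 ≈ -192.33)
(-17716 + H(210, -47))/(A - 10727) = (-17716 - 85)/(-136*√2 - 10727) = -17801/(-10727 - 136*√2)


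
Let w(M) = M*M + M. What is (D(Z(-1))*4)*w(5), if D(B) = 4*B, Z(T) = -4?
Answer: -1920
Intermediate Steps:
w(M) = M + M² (w(M) = M² + M = M + M²)
(D(Z(-1))*4)*w(5) = ((4*(-4))*4)*(5*(1 + 5)) = (-16*4)*(5*6) = -64*30 = -1920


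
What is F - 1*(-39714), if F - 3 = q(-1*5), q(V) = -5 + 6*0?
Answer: 39712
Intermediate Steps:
q(V) = -5 (q(V) = -5 + 0 = -5)
F = -2 (F = 3 - 5 = -2)
F - 1*(-39714) = -2 - 1*(-39714) = -2 + 39714 = 39712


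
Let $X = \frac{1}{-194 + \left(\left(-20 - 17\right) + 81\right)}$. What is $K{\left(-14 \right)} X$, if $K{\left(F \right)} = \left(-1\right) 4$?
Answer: $\frac{2}{75} \approx 0.026667$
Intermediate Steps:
$K{\left(F \right)} = -4$
$X = - \frac{1}{150}$ ($X = \frac{1}{-194 + \left(-37 + 81\right)} = \frac{1}{-194 + 44} = \frac{1}{-150} = - \frac{1}{150} \approx -0.0066667$)
$K{\left(-14 \right)} X = \left(-4\right) \left(- \frac{1}{150}\right) = \frac{2}{75}$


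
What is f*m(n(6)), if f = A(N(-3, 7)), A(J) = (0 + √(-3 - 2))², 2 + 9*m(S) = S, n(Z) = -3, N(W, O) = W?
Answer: 25/9 ≈ 2.7778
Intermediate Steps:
m(S) = -2/9 + S/9
A(J) = -5 (A(J) = (0 + √(-5))² = (0 + I*√5)² = (I*√5)² = -5)
f = -5
f*m(n(6)) = -5*(-2/9 + (⅑)*(-3)) = -5*(-2/9 - ⅓) = -5*(-5/9) = 25/9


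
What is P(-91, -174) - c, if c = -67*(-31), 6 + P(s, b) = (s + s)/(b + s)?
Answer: -551813/265 ≈ -2082.3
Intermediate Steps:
P(s, b) = -6 + 2*s/(b + s) (P(s, b) = -6 + (s + s)/(b + s) = -6 + (2*s)/(b + s) = -6 + 2*s/(b + s))
c = 2077
P(-91, -174) - c = 2*(-3*(-174) - 2*(-91))/(-174 - 91) - 1*2077 = 2*(522 + 182)/(-265) - 2077 = 2*(-1/265)*704 - 2077 = -1408/265 - 2077 = -551813/265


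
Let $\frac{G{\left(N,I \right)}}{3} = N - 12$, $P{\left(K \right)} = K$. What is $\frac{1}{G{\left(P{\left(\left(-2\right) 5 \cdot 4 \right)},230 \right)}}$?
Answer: $- \frac{1}{156} \approx -0.0064103$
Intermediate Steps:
$G{\left(N,I \right)} = -36 + 3 N$ ($G{\left(N,I \right)} = 3 \left(N - 12\right) = 3 \left(-12 + N\right) = -36 + 3 N$)
$\frac{1}{G{\left(P{\left(\left(-2\right) 5 \cdot 4 \right)},230 \right)}} = \frac{1}{-36 + 3 \left(-2\right) 5 \cdot 4} = \frac{1}{-36 + 3 \left(\left(-10\right) 4\right)} = \frac{1}{-36 + 3 \left(-40\right)} = \frac{1}{-36 - 120} = \frac{1}{-156} = - \frac{1}{156}$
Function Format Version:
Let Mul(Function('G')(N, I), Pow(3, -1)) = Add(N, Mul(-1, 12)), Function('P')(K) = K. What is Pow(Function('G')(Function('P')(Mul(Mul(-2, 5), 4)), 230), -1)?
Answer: Rational(-1, 156) ≈ -0.0064103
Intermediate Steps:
Function('G')(N, I) = Add(-36, Mul(3, N)) (Function('G')(N, I) = Mul(3, Add(N, Mul(-1, 12))) = Mul(3, Add(N, -12)) = Mul(3, Add(-12, N)) = Add(-36, Mul(3, N)))
Pow(Function('G')(Function('P')(Mul(Mul(-2, 5), 4)), 230), -1) = Pow(Add(-36, Mul(3, Mul(Mul(-2, 5), 4))), -1) = Pow(Add(-36, Mul(3, Mul(-10, 4))), -1) = Pow(Add(-36, Mul(3, -40)), -1) = Pow(Add(-36, -120), -1) = Pow(-156, -1) = Rational(-1, 156)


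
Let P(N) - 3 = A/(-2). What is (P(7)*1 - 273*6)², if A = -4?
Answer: 2666689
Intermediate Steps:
P(N) = 5 (P(N) = 3 - 4/(-2) = 3 - 4*(-½) = 3 + 2 = 5)
(P(7)*1 - 273*6)² = (5*1 - 273*6)² = (5 - 1638)² = (-1633)² = 2666689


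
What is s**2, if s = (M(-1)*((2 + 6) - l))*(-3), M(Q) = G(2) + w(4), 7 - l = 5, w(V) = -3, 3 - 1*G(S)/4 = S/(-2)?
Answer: 54756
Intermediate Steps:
G(S) = 12 + 2*S (G(S) = 12 - 4*S/(-2) = 12 - 4*S*(-1)/2 = 12 - (-2)*S = 12 + 2*S)
l = 2 (l = 7 - 1*5 = 7 - 5 = 2)
M(Q) = 13 (M(Q) = (12 + 2*2) - 3 = (12 + 4) - 3 = 16 - 3 = 13)
s = -234 (s = (13*((2 + 6) - 1*2))*(-3) = (13*(8 - 2))*(-3) = (13*6)*(-3) = 78*(-3) = -234)
s**2 = (-234)**2 = 54756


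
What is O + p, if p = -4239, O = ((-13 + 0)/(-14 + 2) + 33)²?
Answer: -443135/144 ≈ -3077.3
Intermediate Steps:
O = 167281/144 (O = (-13/(-12) + 33)² = (-13*(-1/12) + 33)² = (13/12 + 33)² = (409/12)² = 167281/144 ≈ 1161.7)
O + p = 167281/144 - 4239 = -443135/144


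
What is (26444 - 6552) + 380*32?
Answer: 32052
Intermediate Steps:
(26444 - 6552) + 380*32 = 19892 + 12160 = 32052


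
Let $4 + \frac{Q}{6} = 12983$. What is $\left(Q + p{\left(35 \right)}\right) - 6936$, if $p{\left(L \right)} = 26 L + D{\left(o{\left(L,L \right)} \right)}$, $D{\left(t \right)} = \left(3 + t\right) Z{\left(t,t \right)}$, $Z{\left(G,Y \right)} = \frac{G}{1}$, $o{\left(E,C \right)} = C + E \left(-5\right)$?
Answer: $91028$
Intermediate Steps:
$Q = 77874$ ($Q = -24 + 6 \cdot 12983 = -24 + 77898 = 77874$)
$o{\left(E,C \right)} = C - 5 E$
$Z{\left(G,Y \right)} = G$ ($Z{\left(G,Y \right)} = G 1 = G$)
$D{\left(t \right)} = t \left(3 + t\right)$ ($D{\left(t \right)} = \left(3 + t\right) t = t \left(3 + t\right)$)
$p{\left(L \right)} = 26 L - 4 L \left(3 - 4 L\right)$ ($p{\left(L \right)} = 26 L + \left(L - 5 L\right) \left(3 + \left(L - 5 L\right)\right) = 26 L + - 4 L \left(3 - 4 L\right) = 26 L - 4 L \left(3 - 4 L\right)$)
$\left(Q + p{\left(35 \right)}\right) - 6936 = \left(77874 + 2 \cdot 35 \left(7 + 8 \cdot 35\right)\right) - 6936 = \left(77874 + 2 \cdot 35 \left(7 + 280\right)\right) - 6936 = \left(77874 + 2 \cdot 35 \cdot 287\right) - 6936 = \left(77874 + 20090\right) - 6936 = 97964 - 6936 = 91028$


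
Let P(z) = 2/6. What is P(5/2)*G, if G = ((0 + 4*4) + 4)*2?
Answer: 40/3 ≈ 13.333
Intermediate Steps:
P(z) = 1/3 (P(z) = 2*(1/6) = 1/3)
G = 40 (G = ((0 + 16) + 4)*2 = (16 + 4)*2 = 20*2 = 40)
P(5/2)*G = (1/3)*40 = 40/3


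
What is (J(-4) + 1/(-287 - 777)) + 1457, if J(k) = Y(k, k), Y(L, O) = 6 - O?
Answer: 1560887/1064 ≈ 1467.0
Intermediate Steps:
J(k) = 6 - k
(J(-4) + 1/(-287 - 777)) + 1457 = ((6 - 1*(-4)) + 1/(-287 - 777)) + 1457 = ((6 + 4) + 1/(-1064)) + 1457 = (10 - 1/1064) + 1457 = 10639/1064 + 1457 = 1560887/1064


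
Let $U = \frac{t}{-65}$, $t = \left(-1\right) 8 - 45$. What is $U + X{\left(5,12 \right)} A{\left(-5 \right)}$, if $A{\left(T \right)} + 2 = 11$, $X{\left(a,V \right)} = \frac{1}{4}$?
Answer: $\frac{797}{260} \approx 3.0654$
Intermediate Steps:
$t = -53$ ($t = -8 - 45 = -53$)
$X{\left(a,V \right)} = \frac{1}{4}$
$A{\left(T \right)} = 9$ ($A{\left(T \right)} = -2 + 11 = 9$)
$U = \frac{53}{65}$ ($U = - \frac{53}{-65} = \left(-53\right) \left(- \frac{1}{65}\right) = \frac{53}{65} \approx 0.81538$)
$U + X{\left(5,12 \right)} A{\left(-5 \right)} = \frac{53}{65} + \frac{1}{4} \cdot 9 = \frac{53}{65} + \frac{9}{4} = \frac{797}{260}$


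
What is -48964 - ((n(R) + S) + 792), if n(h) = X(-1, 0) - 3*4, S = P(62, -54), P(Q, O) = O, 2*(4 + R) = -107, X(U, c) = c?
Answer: -49690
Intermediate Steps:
R = -115/2 (R = -4 + (½)*(-107) = -4 - 107/2 = -115/2 ≈ -57.500)
S = -54
n(h) = -12 (n(h) = 0 - 3*4 = 0 - 12 = -12)
-48964 - ((n(R) + S) + 792) = -48964 - ((-12 - 54) + 792) = -48964 - (-66 + 792) = -48964 - 1*726 = -48964 - 726 = -49690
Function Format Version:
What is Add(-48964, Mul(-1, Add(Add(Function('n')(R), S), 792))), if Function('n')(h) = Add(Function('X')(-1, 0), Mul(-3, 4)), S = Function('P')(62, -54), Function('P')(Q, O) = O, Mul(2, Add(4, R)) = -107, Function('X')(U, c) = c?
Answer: -49690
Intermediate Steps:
R = Rational(-115, 2) (R = Add(-4, Mul(Rational(1, 2), -107)) = Add(-4, Rational(-107, 2)) = Rational(-115, 2) ≈ -57.500)
S = -54
Function('n')(h) = -12 (Function('n')(h) = Add(0, Mul(-3, 4)) = Add(0, -12) = -12)
Add(-48964, Mul(-1, Add(Add(Function('n')(R), S), 792))) = Add(-48964, Mul(-1, Add(Add(-12, -54), 792))) = Add(-48964, Mul(-1, Add(-66, 792))) = Add(-48964, Mul(-1, 726)) = Add(-48964, -726) = -49690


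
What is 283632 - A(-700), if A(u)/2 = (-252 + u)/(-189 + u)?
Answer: 36020992/127 ≈ 2.8363e+5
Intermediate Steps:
A(u) = 2*(-252 + u)/(-189 + u) (A(u) = 2*((-252 + u)/(-189 + u)) = 2*(-252 + u)/(-189 + u))
283632 - A(-700) = 283632 - 2*(-252 - 700)/(-189 - 700) = 283632 - 2*(-952)/(-889) = 283632 - 2*(-1)*(-952)/889 = 283632 - 1*272/127 = 283632 - 272/127 = 36020992/127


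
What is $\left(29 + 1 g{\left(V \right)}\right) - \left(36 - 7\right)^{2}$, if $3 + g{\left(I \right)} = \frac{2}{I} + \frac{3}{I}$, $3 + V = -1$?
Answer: $- \frac{3265}{4} \approx -816.25$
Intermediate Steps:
$V = -4$ ($V = -3 - 1 = -4$)
$g{\left(I \right)} = -3 + \frac{5}{I}$ ($g{\left(I \right)} = -3 + \left(\frac{2}{I} + \frac{3}{I}\right) = -3 + \frac{5}{I}$)
$\left(29 + 1 g{\left(V \right)}\right) - \left(36 - 7\right)^{2} = \left(29 + 1 \left(-3 + \frac{5}{-4}\right)\right) - \left(36 - 7\right)^{2} = \left(29 + 1 \left(-3 + 5 \left(- \frac{1}{4}\right)\right)\right) - 29^{2} = \left(29 + 1 \left(-3 - \frac{5}{4}\right)\right) - 841 = \left(29 + 1 \left(- \frac{17}{4}\right)\right) - 841 = \left(29 - \frac{17}{4}\right) - 841 = \frac{99}{4} - 841 = - \frac{3265}{4}$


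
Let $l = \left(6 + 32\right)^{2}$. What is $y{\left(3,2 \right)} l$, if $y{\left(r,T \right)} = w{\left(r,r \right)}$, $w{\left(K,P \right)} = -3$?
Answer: $-4332$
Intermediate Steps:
$y{\left(r,T \right)} = -3$
$l = 1444$ ($l = 38^{2} = 1444$)
$y{\left(3,2 \right)} l = \left(-3\right) 1444 = -4332$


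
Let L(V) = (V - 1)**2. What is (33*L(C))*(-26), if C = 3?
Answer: -3432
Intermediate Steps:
L(V) = (-1 + V)**2
(33*L(C))*(-26) = (33*(-1 + 3)**2)*(-26) = (33*2**2)*(-26) = (33*4)*(-26) = 132*(-26) = -3432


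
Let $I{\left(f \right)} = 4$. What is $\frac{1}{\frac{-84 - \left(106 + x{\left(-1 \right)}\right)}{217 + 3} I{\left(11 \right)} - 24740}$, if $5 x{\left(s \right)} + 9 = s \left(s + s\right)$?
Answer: $- \frac{275}{6804443} \approx -4.0415 \cdot 10^{-5}$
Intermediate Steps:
$x{\left(s \right)} = - \frac{9}{5} + \frac{2 s^{2}}{5}$ ($x{\left(s \right)} = - \frac{9}{5} + \frac{s \left(s + s\right)}{5} = - \frac{9}{5} + \frac{s 2 s}{5} = - \frac{9}{5} + \frac{2 s^{2}}{5}$)
$\frac{1}{\frac{-84 - \left(106 + x{\left(-1 \right)}\right)}{217 + 3} I{\left(11 \right)} - 24740} = \frac{1}{\frac{-84 - \left(\frac{521}{5} + \frac{2}{5}\right)}{217 + 3} \cdot 4 - 24740} = \frac{1}{\frac{-84 - \left(\frac{521}{5} + \frac{2}{5}\right)}{220} \cdot 4 - 24740} = \frac{1}{\left(-84 - \frac{523}{5}\right) \frac{1}{220} \cdot 4 - 24740} = \frac{1}{\left(- \frac{943}{5}\right) \frac{1}{220} \cdot 4 - 24740} = \frac{1}{\left(- \frac{943}{1100}\right) 4 - 24740} = \frac{1}{- \frac{943}{275} - 24740} = \frac{1}{- \frac{6804443}{275}} = - \frac{275}{6804443}$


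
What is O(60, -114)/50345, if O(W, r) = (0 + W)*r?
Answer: -1368/10069 ≈ -0.13586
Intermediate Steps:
O(W, r) = W*r
O(60, -114)/50345 = (60*(-114))/50345 = -6840*1/50345 = -1368/10069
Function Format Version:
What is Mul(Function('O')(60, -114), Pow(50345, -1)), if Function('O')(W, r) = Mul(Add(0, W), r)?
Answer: Rational(-1368, 10069) ≈ -0.13586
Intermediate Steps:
Function('O')(W, r) = Mul(W, r)
Mul(Function('O')(60, -114), Pow(50345, -1)) = Mul(Mul(60, -114), Pow(50345, -1)) = Mul(-6840, Rational(1, 50345)) = Rational(-1368, 10069)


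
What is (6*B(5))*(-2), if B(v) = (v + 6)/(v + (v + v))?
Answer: -44/5 ≈ -8.8000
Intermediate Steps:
B(v) = (6 + v)/(3*v) (B(v) = (6 + v)/(v + 2*v) = (6 + v)/((3*v)) = (6 + v)*(1/(3*v)) = (6 + v)/(3*v))
(6*B(5))*(-2) = (6*((⅓)*(6 + 5)/5))*(-2) = (6*((⅓)*(⅕)*11))*(-2) = (6*(11/15))*(-2) = (22/5)*(-2) = -44/5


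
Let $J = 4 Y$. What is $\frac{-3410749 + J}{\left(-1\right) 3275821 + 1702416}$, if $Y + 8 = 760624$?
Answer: $\frac{73657}{314681} \approx 0.23407$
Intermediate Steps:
$Y = 760616$ ($Y = -8 + 760624 = 760616$)
$J = 3042464$ ($J = 4 \cdot 760616 = 3042464$)
$\frac{-3410749 + J}{\left(-1\right) 3275821 + 1702416} = \frac{-3410749 + 3042464}{\left(-1\right) 3275821 + 1702416} = - \frac{368285}{-3275821 + 1702416} = - \frac{368285}{-1573405} = \left(-368285\right) \left(- \frac{1}{1573405}\right) = \frac{73657}{314681}$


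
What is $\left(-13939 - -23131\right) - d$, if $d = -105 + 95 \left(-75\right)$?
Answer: $16422$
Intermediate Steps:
$d = -7230$ ($d = -105 - 7125 = -7230$)
$\left(-13939 - -23131\right) - d = \left(-13939 - -23131\right) - -7230 = \left(-13939 + 23131\right) + 7230 = 9192 + 7230 = 16422$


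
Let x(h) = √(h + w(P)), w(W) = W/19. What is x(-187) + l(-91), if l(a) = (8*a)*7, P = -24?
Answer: -5096 + 7*I*√1387/19 ≈ -5096.0 + 13.721*I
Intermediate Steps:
w(W) = W/19 (w(W) = W*(1/19) = W/19)
l(a) = 56*a
x(h) = √(-24/19 + h) (x(h) = √(h + (1/19)*(-24)) = √(h - 24/19) = √(-24/19 + h))
x(-187) + l(-91) = √(-456 + 361*(-187))/19 + 56*(-91) = √(-456 - 67507)/19 - 5096 = √(-67963)/19 - 5096 = (7*I*√1387)/19 - 5096 = 7*I*√1387/19 - 5096 = -5096 + 7*I*√1387/19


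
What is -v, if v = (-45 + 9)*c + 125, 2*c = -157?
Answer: -2951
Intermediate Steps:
c = -157/2 (c = (½)*(-157) = -157/2 ≈ -78.500)
v = 2951 (v = (-45 + 9)*(-157/2) + 125 = -36*(-157/2) + 125 = 2826 + 125 = 2951)
-v = -1*2951 = -2951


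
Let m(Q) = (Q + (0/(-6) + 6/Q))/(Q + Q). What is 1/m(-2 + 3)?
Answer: 2/7 ≈ 0.28571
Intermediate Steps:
m(Q) = (Q + 6/Q)/(2*Q) (m(Q) = (Q + (0*(-⅙) + 6/Q))/((2*Q)) = (Q + (0 + 6/Q))*(1/(2*Q)) = (Q + 6/Q)*(1/(2*Q)) = (Q + 6/Q)/(2*Q))
1/m(-2 + 3) = 1/(½ + 3/(-2 + 3)²) = 1/(½ + 3/1²) = 1/(½ + 3*1) = 1/(½ + 3) = 1/(7/2) = 2/7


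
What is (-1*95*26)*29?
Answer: -71630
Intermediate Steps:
(-1*95*26)*29 = -95*26*29 = -2470*29 = -71630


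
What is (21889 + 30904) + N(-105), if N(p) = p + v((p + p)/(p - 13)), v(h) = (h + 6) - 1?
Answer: 3108992/59 ≈ 52695.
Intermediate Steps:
v(h) = 5 + h (v(h) = (6 + h) - 1 = 5 + h)
N(p) = 5 + p + 2*p/(-13 + p) (N(p) = p + (5 + (p + p)/(p - 13)) = p + (5 + (2*p)/(-13 + p)) = p + (5 + 2*p/(-13 + p)) = 5 + p + 2*p/(-13 + p))
(21889 + 30904) + N(-105) = (21889 + 30904) + (-65 + (-105)² - 6*(-105))/(-13 - 105) = 52793 + (-65 + 11025 + 630)/(-118) = 52793 - 1/118*11590 = 52793 - 5795/59 = 3108992/59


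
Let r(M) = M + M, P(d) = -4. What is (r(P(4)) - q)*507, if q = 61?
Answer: -34983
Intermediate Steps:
r(M) = 2*M
(r(P(4)) - q)*507 = (2*(-4) - 1*61)*507 = (-8 - 61)*507 = -69*507 = -34983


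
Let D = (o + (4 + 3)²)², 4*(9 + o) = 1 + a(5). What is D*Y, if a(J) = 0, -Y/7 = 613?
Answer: -111227011/16 ≈ -6.9517e+6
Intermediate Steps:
Y = -4291 (Y = -7*613 = -4291)
o = -35/4 (o = -9 + (1 + 0)/4 = -9 + (¼)*1 = -9 + ¼ = -35/4 ≈ -8.7500)
D = 25921/16 (D = (-35/4 + (4 + 3)²)² = (-35/4 + 7²)² = (-35/4 + 49)² = (161/4)² = 25921/16 ≈ 1620.1)
D*Y = (25921/16)*(-4291) = -111227011/16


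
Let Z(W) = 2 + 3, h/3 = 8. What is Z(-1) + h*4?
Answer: 101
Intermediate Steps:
h = 24 (h = 3*8 = 24)
Z(W) = 5
Z(-1) + h*4 = 5 + 24*4 = 5 + 96 = 101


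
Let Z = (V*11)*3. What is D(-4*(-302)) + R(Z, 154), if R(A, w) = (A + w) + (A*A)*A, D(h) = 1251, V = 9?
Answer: 26199775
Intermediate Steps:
Z = 297 (Z = (9*11)*3 = 99*3 = 297)
R(A, w) = A + w + A³ (R(A, w) = (A + w) + A²*A = (A + w) + A³ = A + w + A³)
D(-4*(-302)) + R(Z, 154) = 1251 + (297 + 154 + 297³) = 1251 + (297 + 154 + 26198073) = 1251 + 26198524 = 26199775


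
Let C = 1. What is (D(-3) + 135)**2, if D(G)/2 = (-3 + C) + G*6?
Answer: 9025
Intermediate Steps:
D(G) = -4 + 12*G (D(G) = 2*((-3 + 1) + G*6) = 2*(-2 + 6*G) = -4 + 12*G)
(D(-3) + 135)**2 = ((-4 + 12*(-3)) + 135)**2 = ((-4 - 36) + 135)**2 = (-40 + 135)**2 = 95**2 = 9025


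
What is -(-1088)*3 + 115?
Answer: 3379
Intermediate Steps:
-(-1088)*3 + 115 = -34*(-96) + 115 = 3264 + 115 = 3379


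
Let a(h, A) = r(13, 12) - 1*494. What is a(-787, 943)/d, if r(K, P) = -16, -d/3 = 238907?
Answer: 170/238907 ≈ 0.00071157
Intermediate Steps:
d = -716721 (d = -3*238907 = -716721)
a(h, A) = -510 (a(h, A) = -16 - 1*494 = -16 - 494 = -510)
a(-787, 943)/d = -510/(-716721) = -510*(-1/716721) = 170/238907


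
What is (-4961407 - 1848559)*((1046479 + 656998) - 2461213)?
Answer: 5160156396976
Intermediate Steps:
(-4961407 - 1848559)*((1046479 + 656998) - 2461213) = -6809966*(1703477 - 2461213) = -6809966*(-757736) = 5160156396976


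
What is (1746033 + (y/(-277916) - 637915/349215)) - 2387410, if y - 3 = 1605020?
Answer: -12449587598156293/19410487188 ≈ -6.4139e+5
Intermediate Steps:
y = 1605023 (y = 3 + 1605020 = 1605023)
(1746033 + (y/(-277916) - 637915/349215)) - 2387410 = (1746033 + (1605023/(-277916) - 637915/349215)) - 2387410 = (1746033 + (1605023*(-1/277916) - 637915*1/349215)) - 2387410 = (1746033 + (-1605023/277916 - 127583/69843)) - 2387410 = (1746033 - 147556978417/19410487188) - 2387410 = 33891203619346787/19410487188 - 2387410 = -12449587598156293/19410487188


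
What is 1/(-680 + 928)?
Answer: 1/248 ≈ 0.0040323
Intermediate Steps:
1/(-680 + 928) = 1/248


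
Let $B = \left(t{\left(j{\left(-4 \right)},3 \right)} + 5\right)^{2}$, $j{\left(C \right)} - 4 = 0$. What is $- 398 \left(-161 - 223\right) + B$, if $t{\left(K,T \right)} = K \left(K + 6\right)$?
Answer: $154857$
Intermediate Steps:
$j{\left(C \right)} = 4$ ($j{\left(C \right)} = 4 + 0 = 4$)
$t{\left(K,T \right)} = K \left(6 + K\right)$
$B = 2025$ ($B = \left(4 \left(6 + 4\right) + 5\right)^{2} = \left(4 \cdot 10 + 5\right)^{2} = \left(40 + 5\right)^{2} = 45^{2} = 2025$)
$- 398 \left(-161 - 223\right) + B = - 398 \left(-161 - 223\right) + 2025 = \left(-398\right) \left(-384\right) + 2025 = 152832 + 2025 = 154857$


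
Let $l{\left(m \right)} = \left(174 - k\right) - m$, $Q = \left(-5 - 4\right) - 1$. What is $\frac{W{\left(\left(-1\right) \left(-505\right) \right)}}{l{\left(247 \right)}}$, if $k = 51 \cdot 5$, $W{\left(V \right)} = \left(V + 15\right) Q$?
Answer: $\frac{650}{41} \approx 15.854$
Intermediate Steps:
$Q = -10$ ($Q = -9 - 1 = -10$)
$W{\left(V \right)} = -150 - 10 V$ ($W{\left(V \right)} = \left(V + 15\right) \left(-10\right) = \left(15 + V\right) \left(-10\right) = -150 - 10 V$)
$k = 255$
$l{\left(m \right)} = -81 - m$ ($l{\left(m \right)} = \left(174 - 255\right) - m = -81 - m$)
$\frac{W{\left(\left(-1\right) \left(-505\right) \right)}}{l{\left(247 \right)}} = \frac{-150 - 10 \left(\left(-1\right) \left(-505\right)\right)}{-81 - 247} = \frac{-150 - 5050}{-81 - 247} = \frac{-150 - 5050}{-328} = \left(-5200\right) \left(- \frac{1}{328}\right) = \frac{650}{41}$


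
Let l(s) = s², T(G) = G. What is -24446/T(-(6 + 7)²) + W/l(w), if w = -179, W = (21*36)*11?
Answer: 784679690/5414929 ≈ 144.91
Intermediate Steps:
W = 8316 (W = 756*11 = 8316)
-24446/T(-(6 + 7)²) + W/l(w) = -24446*(-1/(6 + 7)²) + 8316/((-179)²) = -24446/((-1*13²)) + 8316/32041 = -24446/((-1*169)) + 8316*(1/32041) = -24446/(-169) + 8316/32041 = -24446*(-1/169) + 8316/32041 = 24446/169 + 8316/32041 = 784679690/5414929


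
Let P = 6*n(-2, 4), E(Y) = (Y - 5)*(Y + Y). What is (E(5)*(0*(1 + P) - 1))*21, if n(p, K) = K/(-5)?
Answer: 0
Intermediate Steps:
n(p, K) = -K/5 (n(p, K) = K*(-⅕) = -K/5)
E(Y) = 2*Y*(-5 + Y) (E(Y) = (-5 + Y)*(2*Y) = 2*Y*(-5 + Y))
P = -24/5 (P = 6*(-⅕*4) = 6*(-⅘) = -24/5 ≈ -4.8000)
(E(5)*(0*(1 + P) - 1))*21 = ((2*5*(-5 + 5))*(0*(1 - 24/5) - 1))*21 = ((2*5*0)*(0*(-19/5) - 1))*21 = (0*(0 - 1))*21 = (0*(-1))*21 = 0*21 = 0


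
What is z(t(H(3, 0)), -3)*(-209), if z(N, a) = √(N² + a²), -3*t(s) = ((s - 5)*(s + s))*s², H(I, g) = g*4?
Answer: -627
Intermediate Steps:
H(I, g) = 4*g
t(s) = -2*s³*(-5 + s)/3 (t(s) = -(s - 5)*(s + s)*s²/3 = -(-5 + s)*(2*s)*s²/3 = -2*s*(-5 + s)*s²/3 = -2*s³*(-5 + s)/3)
z(t(H(3, 0)), -3)*(-209) = √((2*(4*0)³*(5 - 4*0)/3)² + (-3)²)*(-209) = √(((⅔)*0³*(5 - 1*0))² + 9)*(-209) = √(((⅔)*0*(5 + 0))² + 9)*(-209) = √(((⅔)*0*5)² + 9)*(-209) = √(0² + 9)*(-209) = √(0 + 9)*(-209) = √9*(-209) = 3*(-209) = -627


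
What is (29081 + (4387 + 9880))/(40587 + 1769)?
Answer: 10837/10589 ≈ 1.0234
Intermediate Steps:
(29081 + (4387 + 9880))/(40587 + 1769) = (29081 + 14267)/42356 = 43348*(1/42356) = 10837/10589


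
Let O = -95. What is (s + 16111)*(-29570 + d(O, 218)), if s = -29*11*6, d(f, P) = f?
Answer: -421154005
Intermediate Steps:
s = -1914 (s = -319*6 = -1914)
(s + 16111)*(-29570 + d(O, 218)) = (-1914 + 16111)*(-29570 - 95) = 14197*(-29665) = -421154005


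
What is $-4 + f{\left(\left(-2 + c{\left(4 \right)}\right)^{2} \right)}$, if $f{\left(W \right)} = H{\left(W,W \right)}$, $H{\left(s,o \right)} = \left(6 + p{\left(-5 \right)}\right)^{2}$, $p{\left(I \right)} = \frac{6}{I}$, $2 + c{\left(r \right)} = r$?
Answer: $\frac{476}{25} \approx 19.04$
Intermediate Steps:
$c{\left(r \right)} = -2 + r$
$H{\left(s,o \right)} = \frac{576}{25}$ ($H{\left(s,o \right)} = \left(6 + \frac{6}{-5}\right)^{2} = \left(6 + 6 \left(- \frac{1}{5}\right)\right)^{2} = \left(6 - \frac{6}{5}\right)^{2} = \left(\frac{24}{5}\right)^{2} = \frac{576}{25}$)
$f{\left(W \right)} = \frac{576}{25}$
$-4 + f{\left(\left(-2 + c{\left(4 \right)}\right)^{2} \right)} = -4 + \frac{576}{25} = \frac{476}{25}$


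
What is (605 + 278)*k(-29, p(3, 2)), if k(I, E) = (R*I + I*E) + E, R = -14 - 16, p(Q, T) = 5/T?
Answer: 706400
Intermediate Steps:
R = -30
k(I, E) = E - 30*I + E*I (k(I, E) = (-30*I + I*E) + E = (-30*I + E*I) + E = E - 30*I + E*I)
(605 + 278)*k(-29, p(3, 2)) = (605 + 278)*(5/2 - 30*(-29) + (5/2)*(-29)) = 883*(5*(½) + 870 + (5*(½))*(-29)) = 883*(5/2 + 870 + (5/2)*(-29)) = 883*(5/2 + 870 - 145/2) = 883*800 = 706400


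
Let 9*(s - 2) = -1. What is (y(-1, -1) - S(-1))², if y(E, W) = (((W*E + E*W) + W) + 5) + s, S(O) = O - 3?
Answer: 11449/81 ≈ 141.35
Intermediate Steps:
s = 17/9 (s = 2 + (⅑)*(-1) = 2 - ⅑ = 17/9 ≈ 1.8889)
S(O) = -3 + O
y(E, W) = 62/9 + W + 2*E*W (y(E, W) = (((W*E + E*W) + W) + 5) + 17/9 = (((E*W + E*W) + W) + 5) + 17/9 = ((2*E*W + W) + 5) + 17/9 = ((W + 2*E*W) + 5) + 17/9 = (5 + W + 2*E*W) + 17/9 = 62/9 + W + 2*E*W)
(y(-1, -1) - S(-1))² = ((62/9 - 1 + 2*(-1)*(-1)) - (-3 - 1))² = ((62/9 - 1 + 2) - 1*(-4))² = (71/9 + 4)² = (107/9)² = 11449/81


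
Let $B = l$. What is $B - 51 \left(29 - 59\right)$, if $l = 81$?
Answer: $1611$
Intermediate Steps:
$B = 81$
$B - 51 \left(29 - 59\right) = 81 - 51 \left(29 - 59\right) = 81 - -1530 = 81 + 1530 = 1611$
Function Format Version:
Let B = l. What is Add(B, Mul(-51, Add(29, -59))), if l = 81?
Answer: 1611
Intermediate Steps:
B = 81
Add(B, Mul(-51, Add(29, -59))) = Add(81, Mul(-51, Add(29, -59))) = Add(81, Mul(-51, -30)) = Add(81, 1530) = 1611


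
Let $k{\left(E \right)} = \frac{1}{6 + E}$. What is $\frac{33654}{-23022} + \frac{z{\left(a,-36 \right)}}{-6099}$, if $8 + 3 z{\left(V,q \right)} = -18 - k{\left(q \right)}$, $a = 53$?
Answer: $- \frac{53962231}{36950310} \approx -1.4604$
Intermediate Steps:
$z{\left(V,q \right)} = - \frac{26}{3} - \frac{1}{3 \left(6 + q\right)}$ ($z{\left(V,q \right)} = - \frac{8}{3} + \frac{-18 - \frac{1}{6 + q}}{3} = - \frac{8}{3} - \left(6 + \frac{1}{3 \left(6 + q\right)}\right) = - \frac{26}{3} - \frac{1}{3 \left(6 + q\right)}$)
$\frac{33654}{-23022} + \frac{z{\left(a,-36 \right)}}{-6099} = \frac{33654}{-23022} + \frac{\frac{1}{3} \frac{1}{6 - 36} \left(-157 - -936\right)}{-6099} = 33654 \left(- \frac{1}{23022}\right) + \frac{-157 + 936}{3 \left(-30\right)} \left(- \frac{1}{6099}\right) = - \frac{5609}{3837} + \frac{1}{3} \left(- \frac{1}{30}\right) 779 \left(- \frac{1}{6099}\right) = - \frac{5609}{3837} - - \frac{41}{28890} = - \frac{5609}{3837} + \frac{41}{28890} = - \frac{53962231}{36950310}$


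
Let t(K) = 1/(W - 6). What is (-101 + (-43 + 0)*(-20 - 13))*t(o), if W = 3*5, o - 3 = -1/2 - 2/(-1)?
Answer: 1318/9 ≈ 146.44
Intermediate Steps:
o = 9/2 (o = 3 + (-1/2 - 2/(-1)) = 3 + (-1*½ - 2*(-1)) = 3 + (-½ + 2) = 3 + 3/2 = 9/2 ≈ 4.5000)
W = 15
t(K) = ⅑ (t(K) = 1/(15 - 6) = 1/9 = ⅑)
(-101 + (-43 + 0)*(-20 - 13))*t(o) = (-101 + (-43 + 0)*(-20 - 13))*(⅑) = (-101 - 43*(-33))*(⅑) = (-101 + 1419)*(⅑) = 1318*(⅑) = 1318/9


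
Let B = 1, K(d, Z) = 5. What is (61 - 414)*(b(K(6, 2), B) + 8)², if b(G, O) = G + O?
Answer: -69188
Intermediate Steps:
(61 - 414)*(b(K(6, 2), B) + 8)² = (61 - 414)*((5 + 1) + 8)² = -353*(6 + 8)² = -353*14² = -353*196 = -69188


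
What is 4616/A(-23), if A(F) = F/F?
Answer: 4616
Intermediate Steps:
A(F) = 1
4616/A(-23) = 4616/1 = 4616*1 = 4616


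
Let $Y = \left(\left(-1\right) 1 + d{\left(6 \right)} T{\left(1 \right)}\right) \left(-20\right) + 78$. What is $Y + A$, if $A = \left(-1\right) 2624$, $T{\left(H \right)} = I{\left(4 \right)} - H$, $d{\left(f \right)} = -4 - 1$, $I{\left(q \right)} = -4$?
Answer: $-3026$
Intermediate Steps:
$d{\left(f \right)} = -5$
$T{\left(H \right)} = -4 - H$
$A = -2624$
$Y = -402$ ($Y = \left(\left(-1\right) 1 - 5 \left(-4 - 1\right)\right) \left(-20\right) + 78 = \left(-1 - 5 \left(-4 - 1\right)\right) \left(-20\right) + 78 = \left(-1 - -25\right) \left(-20\right) + 78 = \left(-1 + 25\right) \left(-20\right) + 78 = 24 \left(-20\right) + 78 = -480 + 78 = -402$)
$Y + A = -402 - 2624 = -3026$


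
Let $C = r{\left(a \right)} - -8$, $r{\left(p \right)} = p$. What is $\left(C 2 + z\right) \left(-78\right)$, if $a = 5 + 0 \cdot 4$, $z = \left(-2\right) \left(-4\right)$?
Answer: $-2652$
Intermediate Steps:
$z = 8$
$a = 5$ ($a = 5 + 0 = 5$)
$C = 13$ ($C = 5 - -8 = 5 + 8 = 13$)
$\left(C 2 + z\right) \left(-78\right) = \left(13 \cdot 2 + 8\right) \left(-78\right) = \left(26 + 8\right) \left(-78\right) = 34 \left(-78\right) = -2652$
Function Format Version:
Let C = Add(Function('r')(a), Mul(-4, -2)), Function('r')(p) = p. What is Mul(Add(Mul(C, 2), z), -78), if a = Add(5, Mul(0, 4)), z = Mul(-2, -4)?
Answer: -2652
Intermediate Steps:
z = 8
a = 5 (a = Add(5, 0) = 5)
C = 13 (C = Add(5, Mul(-4, -2)) = Add(5, 8) = 13)
Mul(Add(Mul(C, 2), z), -78) = Mul(Add(Mul(13, 2), 8), -78) = Mul(Add(26, 8), -78) = Mul(34, -78) = -2652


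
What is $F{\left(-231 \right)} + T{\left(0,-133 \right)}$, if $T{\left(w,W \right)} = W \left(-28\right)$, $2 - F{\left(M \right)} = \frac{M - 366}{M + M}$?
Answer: $\frac{573605}{154} \approx 3724.7$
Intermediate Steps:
$F{\left(M \right)} = 2 - \frac{-366 + M}{2 M}$ ($F{\left(M \right)} = 2 - \frac{M - 366}{M + M} = 2 - \frac{-366 + M}{2 M}$)
$T{\left(w,W \right)} = - 28 W$
$F{\left(-231 \right)} + T{\left(0,-133 \right)} = \left(\frac{3}{2} + \frac{183}{-231}\right) - -3724 = \left(\frac{3}{2} + 183 \left(- \frac{1}{231}\right)\right) + 3724 = \left(\frac{3}{2} - \frac{61}{77}\right) + 3724 = \frac{109}{154} + 3724 = \frac{573605}{154}$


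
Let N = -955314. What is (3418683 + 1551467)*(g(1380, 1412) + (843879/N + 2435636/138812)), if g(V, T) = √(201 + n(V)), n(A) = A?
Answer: 457596872464042225/5525376957 + 4970150*√1581 ≈ 2.8044e+8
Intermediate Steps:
g(V, T) = √(201 + V)
(3418683 + 1551467)*(g(1380, 1412) + (843879/N + 2435636/138812)) = (3418683 + 1551467)*(√(201 + 1380) + (843879/(-955314) + 2435636/138812)) = 4970150*(√1581 + (843879*(-1/955314) + 2435636*(1/138812))) = 4970150*(√1581 + (-281293/318438 + 608909/34703)) = 4970150*(√1581 + 184138053163/11050753914) = 4970150*(184138053163/11050753914 + √1581) = 457596872464042225/5525376957 + 4970150*√1581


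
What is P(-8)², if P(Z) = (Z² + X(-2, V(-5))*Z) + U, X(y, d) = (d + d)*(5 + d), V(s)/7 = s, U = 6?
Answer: 279892900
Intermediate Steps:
V(s) = 7*s
X(y, d) = 2*d*(5 + d) (X(y, d) = (2*d)*(5 + d) = 2*d*(5 + d))
P(Z) = 6 + Z² + 2100*Z (P(Z) = (Z² + (2*(7*(-5))*(5 + 7*(-5)))*Z) + 6 = (Z² + (2*(-35)*(5 - 35))*Z) + 6 = (Z² + (2*(-35)*(-30))*Z) + 6 = (Z² + 2100*Z) + 6 = 6 + Z² + 2100*Z)
P(-8)² = (6 + (-8)² + 2100*(-8))² = (6 + 64 - 16800)² = (-16730)² = 279892900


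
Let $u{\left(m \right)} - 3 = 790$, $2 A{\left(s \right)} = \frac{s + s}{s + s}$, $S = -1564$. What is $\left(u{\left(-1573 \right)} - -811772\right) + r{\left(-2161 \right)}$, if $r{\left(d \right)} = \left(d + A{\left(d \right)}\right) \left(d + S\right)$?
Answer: $\frac{17720855}{2} \approx 8.8604 \cdot 10^{6}$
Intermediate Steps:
$A{\left(s \right)} = \frac{1}{2}$ ($A{\left(s \right)} = \frac{\left(s + s\right) \frac{1}{s + s}}{2} = \frac{2 s \frac{1}{2 s}}{2} = \frac{1}{2} \cdot 1 = \frac{1}{2}$)
$u{\left(m \right)} = 793$ ($u{\left(m \right)} = 3 + 790 = 793$)
$r{\left(d \right)} = \left(\frac{1}{2} + d\right) \left(-1564 + d\right)$ ($r{\left(d \right)} = \left(d + \frac{1}{2}\right) \left(d - 1564\right) = \left(\frac{1}{2} + d\right) \left(-1564 + d\right)$)
$\left(u{\left(-1573 \right)} - -811772\right) + r{\left(-2161 \right)} = \left(793 - -811772\right) - \left(- \frac{6755883}{2} - 4669921\right) = \left(793 + 811772\right) + \left(-782 + 4669921 + \frac{6757447}{2}\right) = 812565 + \frac{16095725}{2} = \frac{17720855}{2}$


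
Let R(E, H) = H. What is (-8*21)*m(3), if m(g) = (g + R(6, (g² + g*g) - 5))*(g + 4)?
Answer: -18816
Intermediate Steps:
m(g) = (4 + g)*(-5 + g + 2*g²) (m(g) = (g + ((g² + g*g) - 5))*(g + 4) = (g + ((g² + g²) - 5))*(4 + g) = (g + (2*g² - 5))*(4 + g) = (g + (-5 + 2*g²))*(4 + g) = (-5 + g + 2*g²)*(4 + g) = (4 + g)*(-5 + g + 2*g²))
(-8*21)*m(3) = (-8*21)*(-20 - 1*3 + 2*3³ + 9*3²) = -168*(-20 - 3 + 2*27 + 9*9) = -168*(-20 - 3 + 54 + 81) = -168*112 = -18816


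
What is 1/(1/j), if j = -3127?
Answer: -3127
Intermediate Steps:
1/(1/j) = 1/(1/(-3127)) = 1/(-1/3127) = -3127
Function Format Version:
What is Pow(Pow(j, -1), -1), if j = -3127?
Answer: -3127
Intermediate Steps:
Pow(Pow(j, -1), -1) = Pow(Pow(-3127, -1), -1) = Pow(Rational(-1, 3127), -1) = -3127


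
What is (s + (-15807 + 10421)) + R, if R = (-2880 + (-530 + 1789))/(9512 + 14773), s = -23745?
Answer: -707447956/24285 ≈ -29131.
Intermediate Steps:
R = -1621/24285 (R = (-2880 + 1259)/24285 = -1621*1/24285 = -1621/24285 ≈ -0.066749)
(s + (-15807 + 10421)) + R = (-23745 + (-15807 + 10421)) - 1621/24285 = (-23745 - 5386) - 1621/24285 = -29131 - 1621/24285 = -707447956/24285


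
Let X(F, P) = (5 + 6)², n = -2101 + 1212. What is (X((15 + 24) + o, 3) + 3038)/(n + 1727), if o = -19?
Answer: 3159/838 ≈ 3.7697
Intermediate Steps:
n = -889
X(F, P) = 121 (X(F, P) = 11² = 121)
(X((15 + 24) + o, 3) + 3038)/(n + 1727) = (121 + 3038)/(-889 + 1727) = 3159/838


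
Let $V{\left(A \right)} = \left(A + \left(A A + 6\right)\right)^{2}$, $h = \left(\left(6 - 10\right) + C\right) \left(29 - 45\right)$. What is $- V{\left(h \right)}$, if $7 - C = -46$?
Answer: $-376846198884$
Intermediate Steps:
$C = 53$ ($C = 7 - -46 = 7 + 46 = 53$)
$h = -784$ ($h = \left(\left(6 - 10\right) + 53\right) \left(29 - 45\right) = \left(\left(6 - 10\right) + 53\right) \left(-16\right) = \left(-4 + 53\right) \left(-16\right) = 49 \left(-16\right) = -784$)
$V{\left(A \right)} = \left(6 + A + A^{2}\right)^{2}$ ($V{\left(A \right)} = \left(A + \left(A^{2} + 6\right)\right)^{2} = \left(A + \left(6 + A^{2}\right)\right)^{2} = \left(6 + A + A^{2}\right)^{2}$)
$- V{\left(h \right)} = - \left(6 - 784 + \left(-784\right)^{2}\right)^{2} = - \left(6 - 784 + 614656\right)^{2} = - 613878^{2} = \left(-1\right) 376846198884 = -376846198884$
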